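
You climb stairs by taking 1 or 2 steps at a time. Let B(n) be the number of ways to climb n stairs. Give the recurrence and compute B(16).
Condition on the size of the last step (1 to 2): before it there were n-1, …, n-2 stairs climbed, and these cases are disjoint, so B(n) = B(n-1) + B(n-2) (Fibonacci-type sequence).
Initial conditions by direct count (compositions of i into parts ≤ 2): B(1) = 1; B(2) = 2.
Iterating the recurrence: B(3) = 3, B(4) = 5, B(5) = 8, B(6) = 13, B(7) = 21, B(8) = 34, B(9) = 55, B(10) = 89, B(11) = 144, B(12) = 233, B(13) = 377, B(14) = 610, B(15) = 987, B(16) = 1597.

B(n) = B(n-1) + B(n-2), B(1) = 1, B(2) = 2; B(16) = 1597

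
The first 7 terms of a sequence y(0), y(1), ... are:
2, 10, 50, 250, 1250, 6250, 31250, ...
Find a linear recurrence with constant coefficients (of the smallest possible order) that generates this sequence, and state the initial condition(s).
Look for the lowest-order linear relation among consecutive terms.
Observation: each term is 5× the previous.
Check at n=2: 5·10 = 50. ✓

y(n) = 5 × y(n-1), y(0) = 2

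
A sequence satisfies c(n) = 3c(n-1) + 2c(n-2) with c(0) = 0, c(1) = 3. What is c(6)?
Computing the sequence terms:
0, 3, 9, 33, 117, 417, 1485

1485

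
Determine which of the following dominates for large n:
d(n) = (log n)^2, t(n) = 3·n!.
Comparing growth rates:
Growth-rate hierarchy: log n ≺ any polynomial ≺ any exponential cⁿ (c>1) ≺ n! ≺ nⁿ.
factorial dominates polylogarithmic (log n)^2 asymptotically.

t(n) grows faster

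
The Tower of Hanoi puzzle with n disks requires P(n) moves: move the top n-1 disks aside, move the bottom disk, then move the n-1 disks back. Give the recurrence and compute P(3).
Moving n disks = move the top n-1 disks aside (P(n-1) moves) + move the largest disk (1 move) + move the n-1 disks back on top (P(n-1) moves), so P(n) = 2P(n-1) + 1, with P(1) = 1 (a single disk takes one move).
First terms: 1, 3, 7, … — each is one less than a power of 2. Indeed P(n) + 1 = 2(P(n-1) + 1) with P(1) + 1 = 2, so P(n) + 1 = 2ⁿ and P(n) = 2ⁿ - 1.
Hence P(3) = 2^3 - 1 = 8 - 1 = 7.

P(n) = 2P(n-1) + 1, P(1) = 1; P(3) = 7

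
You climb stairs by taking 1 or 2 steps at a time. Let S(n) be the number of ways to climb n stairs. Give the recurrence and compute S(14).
Condition on the size of the last step (1 to 2): before it there were n-1, …, n-2 stairs climbed, and these cases are disjoint, so S(n) = S(n-1) + S(n-2) (Fibonacci-type sequence).
Initial conditions by direct count (compositions of i into parts ≤ 2): S(1) = 1; S(2) = 2.
Iterating the recurrence: S(3) = 3, S(4) = 5, S(5) = 8, S(6) = 13, S(7) = 21, S(8) = 34, S(9) = 55, S(10) = 89, S(11) = 144, S(12) = 233, S(13) = 377, S(14) = 610.

S(n) = S(n-1) + S(n-2), S(1) = 1, S(2) = 2; S(14) = 610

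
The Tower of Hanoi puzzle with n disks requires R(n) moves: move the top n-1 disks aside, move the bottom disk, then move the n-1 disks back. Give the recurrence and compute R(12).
Moving n disks = move the top n-1 disks aside (R(n-1) moves) + move the largest disk (1 move) + move the n-1 disks back on top (R(n-1) moves), so R(n) = 2R(n-1) + 1, with R(1) = 1 (a single disk takes one move).
First terms: 1, 3, 7, 15, 31, 63, … — each is one less than a power of 2. Indeed R(n) + 1 = 2(R(n-1) + 1) with R(1) + 1 = 2, so R(n) + 1 = 2ⁿ and R(n) = 2ⁿ - 1.
Hence R(12) = 2^12 - 1 = 4096 - 1 = 4095.

R(n) = 2R(n-1) + 1, R(1) = 1; R(12) = 4095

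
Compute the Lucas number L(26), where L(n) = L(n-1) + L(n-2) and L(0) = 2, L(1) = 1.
Computing the sequence terms:
2, 1, 3, 4, 7, 11, 18, 29, 47, 76, 123, 199, 322, 521, 843, 1364, 2207, 3571, 5778, 9349, 15127, 24476, 39603, 64079, 103682, 167761, 271443

271443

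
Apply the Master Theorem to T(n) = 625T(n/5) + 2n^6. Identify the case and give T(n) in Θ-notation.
Master Theorem template: T(n) = a·T(n/b) + f(n).
Here: a=625, b=5, f(n)=2n^6
Compute log_b(a) = log_5(625) = 4.
f(n) = 2n^6 = Ω(n^(4+ε)) with ε = 2, and the regularity condition holds (a·f(n/b) = (a/b^6)·f(n) with a/b^6 = 5^-2 < 1). Case 3: T(n) = Θ(f(n)) = Θ(n^6).

Case 3: T(n) = Θ(n^6)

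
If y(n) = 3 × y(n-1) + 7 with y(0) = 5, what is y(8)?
Computing step by step:
y(0) = 5
y(1) = 3 × 5 + 7 = 22
y(2) = 3 × 22 + 7 = 73
y(3) = 3 × 73 + 7 = 226
y(4) = 3 × 226 + 7 = 685
y(5) = 3 × 685 + 7 = 2062
y(6) = 3 × 2062 + 7 = 6193
y(7) = 3 × 6193 + 7 = 18586
y(8) = 3 × 18586 + 7 = 55765

55765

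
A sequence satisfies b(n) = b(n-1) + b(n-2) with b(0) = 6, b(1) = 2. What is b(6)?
Computing the sequence terms:
6, 2, 8, 10, 18, 28, 46

46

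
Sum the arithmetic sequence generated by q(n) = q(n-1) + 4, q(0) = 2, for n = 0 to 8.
Computing the sequence terms: 2, 6, 10, 14, 18, 22, 26, 30, 34
Adding these values together:

162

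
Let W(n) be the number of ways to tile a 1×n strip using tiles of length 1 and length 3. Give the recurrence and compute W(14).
Condition on the last tile: it has length 1 (leaving a 1×(n-1) strip) or length 3 (leaving a 1×(n-3) strip), so W(n) = W(n-1) + W(n-3) (order-3 linear recurrence).
For 0 ≤ i < 3 only unit tiles fit, so W(i) = 1.
Iterating the recurrence: W(3) = 2, W(4) = 3, W(5) = 4, W(6) = 6, W(7) = 9, W(8) = 13, W(9) = 19, W(10) = 28, W(11) = 41, W(12) = 60, W(13) = 88, W(14) = 129.

W(n) = W(n-1) + W(n-3), with W(i) = 1 for 0 ≤ i < 3; W(14) = 129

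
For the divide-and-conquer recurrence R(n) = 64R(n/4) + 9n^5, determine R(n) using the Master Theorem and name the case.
Master Theorem template: R(n) = a·R(n/b) + f(n).
Here: a=64, b=4, f(n)=9n^5
Compute log_b(a) = log_4(64) = 3.
f(n) = 9n^5 = Ω(n^(3+ε)) with ε = 2, and the regularity condition holds (a·f(n/b) = (a/b^5)·f(n) with a/b^5 = 4^-2 < 1). Case 3: R(n) = Θ(f(n)) = Θ(n^5).

Case 3: R(n) = Θ(n^5)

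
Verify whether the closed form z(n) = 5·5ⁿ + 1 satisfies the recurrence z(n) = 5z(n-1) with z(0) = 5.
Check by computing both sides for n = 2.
From the recurrence with z(0) = 5:
  z(0) = 5, z(1) = 25, z(2) = 125
  so the recurrence gives z(2) = 125.
From the proposed closed form z(n) = 5·5ⁿ + 1:
  z(2) = 126.
The recurrence gives 125 but the closed form gives 126, so the closed form does not satisfy the recurrence.

No, the closed form is incorrect.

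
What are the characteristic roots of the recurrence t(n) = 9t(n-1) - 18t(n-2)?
Substitute t(n) = rⁿ and divide through by rⁿ⁻²: r² - 9r + 18 = 0
Factor: (r - 3)(r - 6) = 0, so r = 3, 6.
General solution: t(n) = A·3ⁿ + B·6ⁿ

Characteristic: r² - 9r + 18 = 0, Roots: r = 3, 6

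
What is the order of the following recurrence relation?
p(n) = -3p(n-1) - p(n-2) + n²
The order is the largest lag k for which p(n-k) appears. Here the deepest term is p(n-2) (the n² term is non-homogeneous and does not affect the order), so the order is 2.

Order 2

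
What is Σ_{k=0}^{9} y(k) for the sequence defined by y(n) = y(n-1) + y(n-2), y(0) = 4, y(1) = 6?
Computing the sequence terms: 4, 6, 10, 16, 26, 42, 68, 110, 178, 288
Adding these values together:

748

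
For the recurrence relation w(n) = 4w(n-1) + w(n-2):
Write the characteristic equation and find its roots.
Substitute w(n) = rⁿ and divide through by rⁿ⁻²: r² - 4r - 1 = 0
Discriminant: 4² + 4·1 = 20, not a perfect square, so by the quadratic formula r = (4 ± √20)/2.
General solution: w(n) = A·r₁ⁿ + B·r₂ⁿ where r₁,r₂ = (4 ± √20)/2

Characteristic: r² - 4r - 1 = 0, Roots: r = (4 ± √20)/2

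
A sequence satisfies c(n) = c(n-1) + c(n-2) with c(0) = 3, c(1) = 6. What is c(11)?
Computing the sequence terms:
3, 6, 9, 15, 24, 39, 63, 102, 165, 267, 432, 699

699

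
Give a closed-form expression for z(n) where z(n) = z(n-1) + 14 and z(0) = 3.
Recurrence: z(n) = z(n-1) + 14, initial: z(0) = 3.
Each step adds 14, so z(n) = z(0) + 14n = 14n + 3.

z(n) = 14n + 3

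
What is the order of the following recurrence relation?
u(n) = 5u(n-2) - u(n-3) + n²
The order is the largest lag k for which u(n-k) appears. Here the deepest term is u(n-3) (the n² term is non-homogeneous and does not affect the order), so the order is 3.

Order 3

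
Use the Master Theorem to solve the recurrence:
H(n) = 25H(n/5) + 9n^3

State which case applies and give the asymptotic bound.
Master Theorem template: H(n) = a·H(n/b) + f(n).
Here: a=25, b=5, f(n)=9n^3
Compute log_b(a) = log_5(25) = 2.
f(n) = 9n^3 = Ω(n^(2+ε)) with ε = 1, and the regularity condition holds (a·f(n/b) = (a/b^3)·f(n) with a/b^3 = 5^-1 < 1). Case 3: H(n) = Θ(f(n)) = Θ(n^3).

Case 3: H(n) = Θ(n^3)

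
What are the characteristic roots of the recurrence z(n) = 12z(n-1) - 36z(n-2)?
Substitute z(n) = rⁿ and divide through by rⁿ⁻²: r² - 12r + 36 = 0
Factor: (r - 6)² = 0, so r = 6 (double root).
General solution: z(n) = (A + Bn)·6ⁿ

Characteristic: r² - 12r + 36 = 0, Roots: r = 6 (double root)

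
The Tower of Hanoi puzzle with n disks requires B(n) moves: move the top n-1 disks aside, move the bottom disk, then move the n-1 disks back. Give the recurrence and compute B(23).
Moving n disks = move the top n-1 disks aside (B(n-1) moves) + move the largest disk (1 move) + move the n-1 disks back on top (B(n-1) moves), so B(n) = 2B(n-1) + 1, with B(1) = 1 (a single disk takes one move).
First terms: 1, 3, 7, 15, 31, 63, … — each is one less than a power of 2. Indeed B(n) + 1 = 2(B(n-1) + 1) with B(1) + 1 = 2, so B(n) + 1 = 2ⁿ and B(n) = 2ⁿ - 1.
Hence B(23) = 2^23 - 1 = 8388608 - 1 = 8388607.

B(n) = 2B(n-1) + 1, B(1) = 1; B(23) = 8388607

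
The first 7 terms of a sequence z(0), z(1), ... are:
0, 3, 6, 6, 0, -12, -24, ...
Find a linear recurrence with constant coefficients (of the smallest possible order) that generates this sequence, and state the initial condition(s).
Look for the lowest-order linear relation among consecutive terms.
Observation: z(n) - 2·z(n-1) - (-2)·z(n-2) = 0 holds for the shown terms, and no order-1 relation z(n) = α·z(n-1) + β fits.
Check at n=3: 2·6 + (-2)·3 = 6. ✓

z(n) = 2z(n-1) - 2z(n-2), z(0) = 0, z(1) = 3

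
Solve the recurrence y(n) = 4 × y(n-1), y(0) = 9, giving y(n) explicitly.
Recurrence: y(n) = 4 × y(n-1), initial: y(0) = 9.
Each term is 4 times the previous, so this is geometric with ratio 4. After n steps: y(n) = y(0)·4ⁿ = 9·4ⁿ.

y(n) = 9·4ⁿ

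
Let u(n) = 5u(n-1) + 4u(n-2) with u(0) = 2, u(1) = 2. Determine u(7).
Computing the sequence terms:
2, 2, 18, 98, 562, 3202, 18258, 104098

104098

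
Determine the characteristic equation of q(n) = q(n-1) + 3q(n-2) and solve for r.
Substitute q(n) = rⁿ and divide through by rⁿ⁻²: r² - r - 3 = 0
Discriminant: 1² + 4·3 = 13, not a perfect square, so by the quadratic formula r = (1 ± √13)/2.
General solution: q(n) = A·r₁ⁿ + B·r₂ⁿ where r₁,r₂ = (1 ± √13)/2

Characteristic: r² - r - 3 = 0, Roots: r = (1 ± √13)/2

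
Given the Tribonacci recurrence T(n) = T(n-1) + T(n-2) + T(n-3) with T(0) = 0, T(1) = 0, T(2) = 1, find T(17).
Computing the sequence terms:
0, 0, 1, 1, 2, 4, 7, 13, 24, 44, 81, 149, 274, 504, 927, 1705, 3136, 5768

5768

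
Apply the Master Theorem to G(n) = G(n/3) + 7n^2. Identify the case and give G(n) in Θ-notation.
Master Theorem template: G(n) = a·G(n/b) + f(n).
Here: a=1, b=3, f(n)=7n^2
Compute log_b(a) = log_3(1) = 0.
f(n) = 7n^2 = Ω(n^(0+ε)) with ε = 2, and the regularity condition holds (a·f(n/b) = (a/b^2)·f(n) with a/b^2 = 3^-2 < 1). Case 3: G(n) = Θ(f(n)) = Θ(n^2).

Case 3: G(n) = Θ(n^2)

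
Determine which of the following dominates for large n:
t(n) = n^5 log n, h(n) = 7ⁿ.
Comparing growth rates:
Growth-rate hierarchy: log n ≺ any polynomial ≺ any exponential cⁿ (c>1) ≺ n! ≺ nⁿ.
exponential base 7 dominates polynomial degree 5 (with log factor) asymptotically.

h(n) grows faster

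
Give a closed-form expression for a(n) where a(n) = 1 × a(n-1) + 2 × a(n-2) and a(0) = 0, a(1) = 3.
Recurrence: a(n) = 1 × a(n-1) + 2 × a(n-2), initial: a(0) = 0, a(1) = 3.
Characteristic equation: r² - 1r - 2 = 0, which factors as (r - 2)(r + 1) = 0, so r = 2, -1. General solution a(n) = A·2ⁿ + B·(-1)ⁿ. From a(0) = 0: A + B = 0. From a(1) = 3: 2A - 1B = 3. Solving gives A = 1, B = -1.

a(n) = 2ⁿ - (-1)ⁿ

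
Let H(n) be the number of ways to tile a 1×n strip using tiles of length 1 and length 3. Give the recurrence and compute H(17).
Condition on the last tile: it has length 1 (leaving a 1×(n-1) strip) or length 3 (leaving a 1×(n-3) strip), so H(n) = H(n-1) + H(n-3) (order-3 linear recurrence).
For 0 ≤ i < 3 only unit tiles fit, so H(i) = 1.
Iterating the recurrence: H(3) = 2, H(4) = 3, H(5) = 4, H(6) = 6, H(7) = 9, H(8) = 13, H(9) = 19, H(10) = 28, H(11) = 41, H(12) = 60, H(13) = 88, H(14) = 129, H(15) = 189, H(16) = 277, H(17) = 406.

H(n) = H(n-1) + H(n-3), with H(i) = 1 for 0 ≤ i < 3; H(17) = 406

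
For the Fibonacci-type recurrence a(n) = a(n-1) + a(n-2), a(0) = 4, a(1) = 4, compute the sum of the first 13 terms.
Computing the sequence terms: 4, 4, 8, 12, 20, 32, 52, 84, 136, 220, 356, 576, 932
Adding these values together:

2436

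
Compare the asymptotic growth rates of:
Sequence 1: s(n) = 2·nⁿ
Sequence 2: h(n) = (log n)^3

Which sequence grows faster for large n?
Comparing growth rates:
Growth-rate hierarchy: log n ≺ any polynomial ≺ any exponential cⁿ (c>1) ≺ n! ≺ nⁿ.
super-exponential nⁿ dominates polylogarithmic (log n)^3 asymptotically.

s(n) grows faster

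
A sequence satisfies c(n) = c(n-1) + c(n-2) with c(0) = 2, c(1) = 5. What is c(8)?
Computing the sequence terms:
2, 5, 7, 12, 19, 31, 50, 81, 131

131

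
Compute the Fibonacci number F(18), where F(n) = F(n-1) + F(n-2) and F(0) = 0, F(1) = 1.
Computing the sequence terms:
0, 1, 1, 2, 3, 5, 8, 13, 21, 34, 55, 89, 144, 233, 377, 610, 987, 1597, 2584

2584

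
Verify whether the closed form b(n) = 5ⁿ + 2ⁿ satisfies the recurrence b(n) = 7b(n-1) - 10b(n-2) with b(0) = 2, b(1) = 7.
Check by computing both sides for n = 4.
From the recurrence with b(0) = 2, b(1) = 7:
  b(0) = 2, b(1) = 7, b(2) = 29, b(3) = 133, b(4) = 641
  so the recurrence gives b(4) = 641.
From the proposed closed form b(n) = 5ⁿ + 2ⁿ:
  b(4) = 641.
Both sides give 641 at n = 4, and the initial condition(s) match, so the closed form is consistent.

Yes, the closed form is correct.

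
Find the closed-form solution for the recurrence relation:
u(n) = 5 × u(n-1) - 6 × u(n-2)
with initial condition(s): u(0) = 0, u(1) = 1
Recurrence: u(n) = 5 × u(n-1) - 6 × u(n-2), initial: u(0) = 0, u(1) = 1.
Characteristic equation: r² - 5r + 6 = 0, which factors as (r - 3)(r - 2) = 0, so r = 3, 2. General solution u(n) = A·3ⁿ + B·2ⁿ. From u(0) = 0: A + B = 0. From u(1) = 1: 3A + 2B = 1. Solving gives A = 1, B = -1.

u(n) = 3ⁿ - 2ⁿ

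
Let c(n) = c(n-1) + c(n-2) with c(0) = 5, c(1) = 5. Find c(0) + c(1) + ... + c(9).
Computing the sequence terms: 5, 5, 10, 15, 25, 40, 65, 105, 170, 275
Adding these values together:

715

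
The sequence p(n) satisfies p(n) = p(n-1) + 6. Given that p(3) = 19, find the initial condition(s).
p(3) = p(0) + 3·6, so p(0) = 19 - 18 = 1.

p(0) = 1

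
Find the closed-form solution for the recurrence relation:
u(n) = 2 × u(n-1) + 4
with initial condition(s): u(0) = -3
Recurrence: u(n) = 2 × u(n-1) + 4, initial: u(0) = -3.
Try u(n) = A·2ⁿ + C. Substituting: A·2ⁿ + C = 2(A·2ⁿ⁻¹ + C) + 4 = A·2ⁿ + 2C + 4, so C = 2C + 4, giving C = -4. Then u(0) = A - 4 = -3 gives A = 1.

u(n) = 2ⁿ - 4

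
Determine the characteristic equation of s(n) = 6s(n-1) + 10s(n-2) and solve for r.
Substitute s(n) = rⁿ and divide through by rⁿ⁻²: r² - 6r - 10 = 0
Discriminant: 6² + 4·10 = 76, not a perfect square, so by the quadratic formula r = (6 ± √76)/2.
General solution: s(n) = A·r₁ⁿ + B·r₂ⁿ where r₁,r₂ = (6 ± √76)/2

Characteristic: r² - 6r - 10 = 0, Roots: r = (6 ± √76)/2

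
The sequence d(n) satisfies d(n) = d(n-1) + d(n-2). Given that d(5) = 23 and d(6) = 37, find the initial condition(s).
Work backwards using d(k) = d(k+2) - d(k+1):
d(4) = d(6) - d(5) = 37 - 23 = 14
d(3) = d(5) - d(4) = 23 - 14 = 9
d(2) = d(4) - d(3) = 14 - 9 = 5
d(1) = d(3) - d(2) = 9 - 5 = 4
d(0) = d(2) - d(1) = 5 - 4 = 1

d(0) = 1, d(1) = 4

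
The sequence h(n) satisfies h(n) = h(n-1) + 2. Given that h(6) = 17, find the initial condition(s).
h(6) = h(0) + 6·2, so h(0) = 17 - 12 = 5.

h(0) = 5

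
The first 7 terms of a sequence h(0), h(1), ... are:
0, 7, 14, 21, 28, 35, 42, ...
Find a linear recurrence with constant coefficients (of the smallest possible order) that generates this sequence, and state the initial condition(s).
Look for the lowest-order linear relation among consecutive terms.
Observation: consecutive differences are constant (= 7).
Check at n=2: 1·7 + 7 = 14. ✓

h(n) = h(n-1) + 7, h(0) = 0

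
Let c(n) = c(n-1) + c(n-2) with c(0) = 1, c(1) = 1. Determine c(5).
Computing the sequence terms:
1, 1, 2, 3, 5, 8

8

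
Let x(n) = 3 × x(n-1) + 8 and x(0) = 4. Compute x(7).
Computing step by step:
x(0) = 4
x(1) = 3 × 4 + 8 = 20
x(2) = 3 × 20 + 8 = 68
x(3) = 3 × 68 + 8 = 212
x(4) = 3 × 212 + 8 = 644
x(5) = 3 × 644 + 8 = 1940
x(6) = 3 × 1940 + 8 = 5828
x(7) = 3 × 5828 + 8 = 17492

17492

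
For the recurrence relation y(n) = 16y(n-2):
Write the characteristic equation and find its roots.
Substitute y(n) = rⁿ and divide through by rⁿ⁻²: r² - 16 = 0
Factor: (r - 4)(r + 4) = 0, so r = 4, -4.
General solution: y(n) = A·4ⁿ + B·(-4)ⁿ

Characteristic: r² - 16 = 0, Roots: r = 4, -4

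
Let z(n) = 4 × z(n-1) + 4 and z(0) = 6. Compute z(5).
Computing step by step:
z(0) = 6
z(1) = 4 × 6 + 4 = 28
z(2) = 4 × 28 + 4 = 116
z(3) = 4 × 116 + 4 = 468
z(4) = 4 × 468 + 4 = 1876
z(5) = 4 × 1876 + 4 = 7508

7508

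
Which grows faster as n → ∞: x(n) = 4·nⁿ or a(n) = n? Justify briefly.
Comparing growth rates:
Growth-rate hierarchy: log n ≺ any polynomial ≺ any exponential cⁿ (c>1) ≺ n! ≺ nⁿ.
super-exponential nⁿ dominates polynomial degree 1 asymptotically.

x(n) grows faster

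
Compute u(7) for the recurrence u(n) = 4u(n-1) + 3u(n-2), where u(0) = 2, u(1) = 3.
Computing the sequence terms:
2, 3, 18, 81, 378, 1755, 8154, 37881

37881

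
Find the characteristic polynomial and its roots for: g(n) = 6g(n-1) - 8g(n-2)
Substitute g(n) = rⁿ and divide through by rⁿ⁻²: r² - 6r + 8 = 0
Factor: (r - 4)(r - 2) = 0, so r = 4, 2.
General solution: g(n) = A·4ⁿ + B·2ⁿ

Characteristic: r² - 6r + 8 = 0, Roots: r = 4, 2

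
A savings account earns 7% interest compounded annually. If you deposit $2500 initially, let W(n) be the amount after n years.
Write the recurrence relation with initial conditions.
Each year the balance grows by 7%, i.e. is multiplied by 1 + 7/100 = 1.07, so W(n) = 1.07 × W(n-1). The initial deposit gives W(0) = 2500.
Unrolling gives the closed form W(n) = 2500 × (1.07)ⁿ.

W(n) = 1.07 × W(n-1), W(0) = 2500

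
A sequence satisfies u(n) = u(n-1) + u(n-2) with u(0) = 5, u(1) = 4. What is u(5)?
Computing the sequence terms:
5, 4, 9, 13, 22, 35

35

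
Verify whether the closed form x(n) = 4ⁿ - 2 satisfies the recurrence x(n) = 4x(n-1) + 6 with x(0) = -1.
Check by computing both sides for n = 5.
From the recurrence with x(0) = -1:
  x(0) = -1, x(1) = 2, x(2) = 14, x(3) = 62, x(4) = 254, x(5) = 1022
  so the recurrence gives x(5) = 1022.
From the proposed closed form x(n) = 4ⁿ - 2:
  x(5) = 1022.
Both sides give 1022 at n = 5, and the initial condition(s) match, so the closed form is consistent.

Yes, the closed form is correct.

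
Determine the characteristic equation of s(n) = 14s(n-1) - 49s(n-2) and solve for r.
Substitute s(n) = rⁿ and divide through by rⁿ⁻²: r² - 14r + 49 = 0
Factor: (r - 7)² = 0, so r = 7 (double root).
General solution: s(n) = (A + Bn)·7ⁿ

Characteristic: r² - 14r + 49 = 0, Roots: r = 7 (double root)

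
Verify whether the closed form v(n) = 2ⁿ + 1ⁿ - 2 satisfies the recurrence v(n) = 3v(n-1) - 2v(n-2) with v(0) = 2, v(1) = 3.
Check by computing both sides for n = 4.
From the recurrence with v(0) = 2, v(1) = 3:
  v(0) = 2, v(1) = 3, v(2) = 5, v(3) = 9, v(4) = 17
  so the recurrence gives v(4) = 17.
From the proposed closed form v(n) = 2ⁿ + 1ⁿ - 2:
  v(4) = 15.
The recurrence gives 17 but the closed form gives 15, so the closed form does not satisfy the recurrence.

No, the closed form is incorrect.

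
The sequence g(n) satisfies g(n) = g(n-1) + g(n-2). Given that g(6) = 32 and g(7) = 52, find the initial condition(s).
Work backwards using g(k) = g(k+2) - g(k+1):
g(5) = g(7) - g(6) = 52 - 32 = 20
g(4) = g(6) - g(5) = 32 - 20 = 12
g(3) = g(5) - g(4) = 20 - 12 = 8
g(2) = g(4) - g(3) = 12 - 8 = 4
g(1) = g(3) - g(2) = 8 - 4 = 4
g(0) = g(2) - g(1) = 4 - 4 = 0

g(0) = 0, g(1) = 4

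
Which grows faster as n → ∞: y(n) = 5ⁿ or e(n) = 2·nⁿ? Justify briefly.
Comparing growth rates:
Growth-rate hierarchy: log n ≺ any polynomial ≺ any exponential cⁿ (c>1) ≺ n! ≺ nⁿ.
super-exponential nⁿ dominates exponential base 5 asymptotically.

e(n) grows faster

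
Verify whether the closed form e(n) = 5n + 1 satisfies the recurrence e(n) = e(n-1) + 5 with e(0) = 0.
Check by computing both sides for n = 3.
From the recurrence with e(0) = 0:
  e(0) = 0, e(1) = 5, e(2) = 10, e(3) = 15
  so the recurrence gives e(3) = 15.
From the proposed closed form e(n) = 5n + 1:
  e(3) = 16.
The recurrence gives 15 but the closed form gives 16, so the closed form does not satisfy the recurrence.

No, the closed form is incorrect.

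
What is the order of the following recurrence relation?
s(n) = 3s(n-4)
The order is the largest lag k for which s(n-k) appears. Here the deepest term is s(n-4), so the order is 4.

Order 4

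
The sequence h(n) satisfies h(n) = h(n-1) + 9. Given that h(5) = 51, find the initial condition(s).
h(5) = h(0) + 5·9, so h(0) = 51 - 45 = 6.

h(0) = 6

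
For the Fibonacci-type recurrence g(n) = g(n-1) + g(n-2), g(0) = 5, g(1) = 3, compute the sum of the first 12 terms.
Computing the sequence terms: 5, 3, 8, 11, 19, 30, 49, 79, 128, 207, 335, 542
Adding these values together:

1416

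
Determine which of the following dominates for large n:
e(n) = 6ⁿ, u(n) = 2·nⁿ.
Comparing growth rates:
Growth-rate hierarchy: log n ≺ any polynomial ≺ any exponential cⁿ (c>1) ≺ n! ≺ nⁿ.
super-exponential nⁿ dominates exponential base 6 asymptotically.

u(n) grows faster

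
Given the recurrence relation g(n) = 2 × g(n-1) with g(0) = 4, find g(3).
Computing step by step:
g(0) = 4
g(1) = 2 × 4 = 8
g(2) = 2 × 8 = 16
g(3) = 2 × 16 = 32

32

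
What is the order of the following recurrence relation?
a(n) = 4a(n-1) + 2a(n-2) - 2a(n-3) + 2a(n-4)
The order is the largest lag k for which a(n-k) appears. Here the deepest term is a(n-4), so the order is 4.

Order 4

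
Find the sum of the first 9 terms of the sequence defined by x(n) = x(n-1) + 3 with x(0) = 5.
Computing the sequence terms: 5, 8, 11, 14, 17, 20, 23, 26, 29
Adding these values together:

153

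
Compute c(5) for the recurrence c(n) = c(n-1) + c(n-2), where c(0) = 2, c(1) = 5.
Computing the sequence terms:
2, 5, 7, 12, 19, 31

31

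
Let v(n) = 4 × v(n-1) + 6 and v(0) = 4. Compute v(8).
Computing step by step:
v(0) = 4
v(1) = 4 × 4 + 6 = 22
v(2) = 4 × 22 + 6 = 94
v(3) = 4 × 94 + 6 = 382
v(4) = 4 × 382 + 6 = 1534
v(5) = 4 × 1534 + 6 = 6142
v(6) = 4 × 6142 + 6 = 24574
v(7) = 4 × 24574 + 6 = 98302
v(8) = 4 × 98302 + 6 = 393214

393214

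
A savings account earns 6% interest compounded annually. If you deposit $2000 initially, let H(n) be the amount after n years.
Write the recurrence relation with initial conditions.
Each year the balance grows by 6%, i.e. is multiplied by 1 + 6/100 = 1.06, so H(n) = 1.06 × H(n-1). The initial deposit gives H(0) = 2000.
Unrolling gives the closed form H(n) = 2000 × (1.06)ⁿ.

H(n) = 1.06 × H(n-1), H(0) = 2000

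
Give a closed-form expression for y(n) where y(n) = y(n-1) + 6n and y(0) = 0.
Recurrence: y(n) = y(n-1) + 6n, initial: y(0) = 0.
Telescoping: y(n) = y(0) + 6·Σᵢ₌₁ⁿ i = 0 + 6·n(n+1)/2.

y(n) = 6·n(n+1)/2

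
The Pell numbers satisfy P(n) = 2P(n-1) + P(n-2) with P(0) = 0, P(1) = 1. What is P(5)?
Computing the sequence terms:
0, 1, 2, 5, 12, 29

29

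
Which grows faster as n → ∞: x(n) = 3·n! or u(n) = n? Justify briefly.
Comparing growth rates:
Growth-rate hierarchy: log n ≺ any polynomial ≺ any exponential cⁿ (c>1) ≺ n! ≺ nⁿ.
factorial dominates polynomial degree 1 asymptotically.

x(n) grows faster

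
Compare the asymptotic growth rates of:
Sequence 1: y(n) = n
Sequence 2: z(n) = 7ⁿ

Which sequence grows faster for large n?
Comparing growth rates:
Growth-rate hierarchy: log n ≺ any polynomial ≺ any exponential cⁿ (c>1) ≺ n! ≺ nⁿ.
exponential base 7 dominates polynomial degree 1 asymptotically.

z(n) grows faster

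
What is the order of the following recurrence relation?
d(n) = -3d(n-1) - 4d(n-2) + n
The order is the largest lag k for which d(n-k) appears. Here the deepest term is d(n-2) (the n term is non-homogeneous and does not affect the order), so the order is 2.

Order 2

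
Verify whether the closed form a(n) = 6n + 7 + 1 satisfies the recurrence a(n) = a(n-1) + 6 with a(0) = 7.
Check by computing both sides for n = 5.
From the recurrence with a(0) = 7:
  a(0) = 7, a(1) = 13, a(2) = 19, a(3) = 25, a(4) = 31, a(5) = 37
  so the recurrence gives a(5) = 37.
From the proposed closed form a(n) = 6n + 7 + 1:
  a(5) = 38.
The recurrence gives 37 but the closed form gives 38, so the closed form does not satisfy the recurrence.

No, the closed form is incorrect.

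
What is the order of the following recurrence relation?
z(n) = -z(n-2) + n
The order is the largest lag k for which z(n-k) appears. Here the deepest term is z(n-2) (the n term is non-homogeneous and does not affect the order), so the order is 2.

Order 2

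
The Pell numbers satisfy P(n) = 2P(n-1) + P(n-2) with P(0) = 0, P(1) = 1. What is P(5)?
Computing the sequence terms:
0, 1, 2, 5, 12, 29

29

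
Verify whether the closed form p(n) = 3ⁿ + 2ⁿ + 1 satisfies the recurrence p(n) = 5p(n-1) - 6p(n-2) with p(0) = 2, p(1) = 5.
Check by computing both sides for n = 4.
From the recurrence with p(0) = 2, p(1) = 5:
  p(0) = 2, p(1) = 5, p(2) = 13, p(3) = 35, p(4) = 97
  so the recurrence gives p(4) = 97.
From the proposed closed form p(n) = 3ⁿ + 2ⁿ + 1:
  p(4) = 98.
The recurrence gives 97 but the closed form gives 98, so the closed form does not satisfy the recurrence.

No, the closed form is incorrect.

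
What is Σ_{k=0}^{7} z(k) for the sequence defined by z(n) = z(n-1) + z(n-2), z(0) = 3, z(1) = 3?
Computing the sequence terms: 3, 3, 6, 9, 15, 24, 39, 63
Adding these values together:

162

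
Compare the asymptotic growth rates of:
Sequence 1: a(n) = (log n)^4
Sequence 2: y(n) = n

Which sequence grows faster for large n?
Comparing growth rates:
Growth-rate hierarchy: log n ≺ any polynomial ≺ any exponential cⁿ (c>1) ≺ n! ≺ nⁿ.
polynomial degree 1 dominates polylogarithmic (log n)^4 asymptotically.

y(n) grows faster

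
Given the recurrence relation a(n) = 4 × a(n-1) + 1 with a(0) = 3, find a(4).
Computing step by step:
a(0) = 3
a(1) = 4 × 3 + 1 = 13
a(2) = 4 × 13 + 1 = 53
a(3) = 4 × 53 + 1 = 213
a(4) = 4 × 213 + 1 = 853

853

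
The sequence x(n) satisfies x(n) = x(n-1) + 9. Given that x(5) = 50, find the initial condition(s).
x(5) = x(0) + 5·9, so x(0) = 50 - 45 = 5.

x(0) = 5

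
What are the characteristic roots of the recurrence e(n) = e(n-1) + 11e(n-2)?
Substitute e(n) = rⁿ and divide through by rⁿ⁻²: r² - r - 11 = 0
Discriminant: 1² + 4·11 = 45, not a perfect square, so by the quadratic formula r = (1 ± √45)/2.
General solution: e(n) = A·r₁ⁿ + B·r₂ⁿ where r₁,r₂ = (1 ± √45)/2

Characteristic: r² - r - 11 = 0, Roots: r = (1 ± √45)/2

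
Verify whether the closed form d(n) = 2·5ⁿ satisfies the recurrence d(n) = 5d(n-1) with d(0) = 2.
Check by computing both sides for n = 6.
From the recurrence with d(0) = 2:
  d(0) = 2, d(1) = 10, d(2) = 50, d(3) = 250, d(4) = 1250, d(5) = 6250, d(6) = 31250
  so the recurrence gives d(6) = 31250.
From the proposed closed form d(n) = 2·5ⁿ:
  d(6) = 31250.
Both sides give 31250 at n = 6, and the initial condition(s) match, so the closed form is consistent.

Yes, the closed form is correct.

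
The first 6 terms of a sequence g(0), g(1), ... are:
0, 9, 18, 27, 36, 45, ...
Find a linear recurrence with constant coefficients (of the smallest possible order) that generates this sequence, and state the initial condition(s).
Look for the lowest-order linear relation among consecutive terms.
Observation: consecutive differences are constant (= 9).
Check at n=2: 1·9 + 9 = 18. ✓

g(n) = g(n-1) + 9, g(0) = 0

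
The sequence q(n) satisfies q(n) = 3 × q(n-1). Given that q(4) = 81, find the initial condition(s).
In general q(n) = 3ⁿ · q(0). At n = 4: q(0) = q(4) / 3^4 = 81 / 81 = 1.

q(0) = 1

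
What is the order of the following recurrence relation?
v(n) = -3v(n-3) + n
The order is the largest lag k for which v(n-k) appears. Here the deepest term is v(n-3) (the n term is non-homogeneous and does not affect the order), so the order is 3.

Order 3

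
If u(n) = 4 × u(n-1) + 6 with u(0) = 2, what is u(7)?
Computing step by step:
u(0) = 2
u(1) = 4 × 2 + 6 = 14
u(2) = 4 × 14 + 6 = 62
u(3) = 4 × 62 + 6 = 254
u(4) = 4 × 254 + 6 = 1022
u(5) = 4 × 1022 + 6 = 4094
u(6) = 4 × 4094 + 6 = 16382
u(7) = 4 × 16382 + 6 = 65534

65534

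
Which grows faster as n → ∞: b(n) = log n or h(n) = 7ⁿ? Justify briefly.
Comparing growth rates:
Growth-rate hierarchy: log n ≺ any polynomial ≺ any exponential cⁿ (c>1) ≺ n! ≺ nⁿ.
exponential base 7 dominates logarithmic asymptotically.

h(n) grows faster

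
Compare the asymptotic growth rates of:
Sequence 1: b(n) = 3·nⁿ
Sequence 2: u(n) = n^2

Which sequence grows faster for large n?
Comparing growth rates:
Growth-rate hierarchy: log n ≺ any polynomial ≺ any exponential cⁿ (c>1) ≺ n! ≺ nⁿ.
super-exponential nⁿ dominates polynomial degree 2 asymptotically.

b(n) grows faster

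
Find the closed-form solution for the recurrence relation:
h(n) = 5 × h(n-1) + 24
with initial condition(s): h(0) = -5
Recurrence: h(n) = 5 × h(n-1) + 24, initial: h(0) = -5.
Try h(n) = A·5ⁿ + C. Substituting: A·5ⁿ + C = 5(A·5ⁿ⁻¹ + C) + 24 = A·5ⁿ + 5C + 24, so C = 5C + 24, giving C = -6. Then h(0) = A - 6 = -5 gives A = 1.

h(n) = 5ⁿ - 6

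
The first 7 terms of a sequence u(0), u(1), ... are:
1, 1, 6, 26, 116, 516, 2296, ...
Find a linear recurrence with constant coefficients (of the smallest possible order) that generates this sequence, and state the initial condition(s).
Look for the lowest-order linear relation among consecutive terms.
Observation: u(n) - 4·u(n-1) - (2)·u(n-2) = 0 holds for the shown terms, and no order-1 relation u(n) = α·u(n-1) + β fits.
Check at n=3: 4·6 + (2)·1 = 26. ✓

u(n) = 4u(n-1) + 2u(n-2), u(0) = 1, u(1) = 1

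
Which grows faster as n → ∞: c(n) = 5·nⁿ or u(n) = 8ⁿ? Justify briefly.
Comparing growth rates:
Growth-rate hierarchy: log n ≺ any polynomial ≺ any exponential cⁿ (c>1) ≺ n! ≺ nⁿ.
super-exponential nⁿ dominates exponential base 8 asymptotically.

c(n) grows faster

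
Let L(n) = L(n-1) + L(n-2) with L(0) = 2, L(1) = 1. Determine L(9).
Computing the sequence terms:
2, 1, 3, 4, 7, 11, 18, 29, 47, 76

76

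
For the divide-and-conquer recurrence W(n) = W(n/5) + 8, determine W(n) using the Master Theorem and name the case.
Master Theorem template: W(n) = a·W(n/b) + f(n).
Here: a=1, b=5, f(n)=8
Compute log_b(a) = log_5(1) = 0.
f(n) = 8 = Θ(1). Case 2: W(n) = Θ(log n).

Case 2: W(n) = Θ(log n)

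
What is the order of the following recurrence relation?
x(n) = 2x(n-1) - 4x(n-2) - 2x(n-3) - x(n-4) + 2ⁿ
The order is the largest lag k for which x(n-k) appears. Here the deepest term is x(n-4) (the 2ⁿ term is non-homogeneous and does not affect the order), so the order is 4.

Order 4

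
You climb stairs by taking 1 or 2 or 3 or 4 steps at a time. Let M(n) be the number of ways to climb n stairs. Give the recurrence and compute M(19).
Condition on the size of the last step (1 to 4): before it there were n-1, …, n-4 stairs climbed, and these cases are disjoint, so M(n) = M(n-1) + M(n-2) + M(n-3) + M(n-4) (order-4 linear recurrence).
Initial conditions by direct count (compositions of i into parts ≤ 4): M(1) = 1; M(2) = 2; M(3) = 4; M(4) = 8.
Iterating the recurrence: M(5) = 15, M(6) = 29, M(7) = 56, M(8) = 108, M(9) = 208, M(10) = 401, M(11) = 773, M(12) = 1490, M(13) = 2872, M(14) = 5536, M(15) = 10671, M(16) = 20569, M(17) = 39648, M(18) = 76424, M(19) = 147312.

M(n) = M(n-1) + M(n-2) + M(n-3) + M(n-4), M(1) = 1, M(2) = 2, M(3) = 4, M(4) = 8; M(19) = 147312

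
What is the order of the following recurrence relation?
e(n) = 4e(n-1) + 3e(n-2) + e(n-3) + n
The order is the largest lag k for which e(n-k) appears. Here the deepest term is e(n-3) (the n term is non-homogeneous and does not affect the order), so the order is 3.

Order 3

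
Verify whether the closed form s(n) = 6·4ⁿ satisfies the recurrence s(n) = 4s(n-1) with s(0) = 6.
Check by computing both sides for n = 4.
From the recurrence with s(0) = 6:
  s(0) = 6, s(1) = 24, s(2) = 96, s(3) = 384, s(4) = 1536
  so the recurrence gives s(4) = 1536.
From the proposed closed form s(n) = 6·4ⁿ:
  s(4) = 1536.
Both sides give 1536 at n = 4, and the initial condition(s) match, so the closed form is consistent.

Yes, the closed form is correct.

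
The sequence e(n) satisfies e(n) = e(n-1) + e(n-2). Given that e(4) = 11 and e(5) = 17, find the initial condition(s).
Work backwards using e(k) = e(k+2) - e(k+1):
e(3) = e(5) - e(4) = 17 - 11 = 6
e(2) = e(4) - e(3) = 11 - 6 = 5
e(1) = e(3) - e(2) = 6 - 5 = 1
e(0) = e(2) - e(1) = 5 - 1 = 4

e(0) = 4, e(1) = 1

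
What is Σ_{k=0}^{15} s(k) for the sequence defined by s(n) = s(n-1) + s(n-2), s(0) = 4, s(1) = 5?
Computing the sequence terms: 4, 5, 9, 14, 23, 37, 60, 97, 157, 254, 411, 665, 1076, 1741, 2817, 4558
Adding these values together:

11928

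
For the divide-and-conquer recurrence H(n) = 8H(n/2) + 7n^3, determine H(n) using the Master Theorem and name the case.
Master Theorem template: H(n) = a·H(n/b) + f(n).
Here: a=8, b=2, f(n)=7n^3
Compute log_b(a) = log_2(8) = 3.
f(n) = 7n^3 = Θ(n^3). Case 2: H(n) = Θ(n^3 log n).

Case 2: H(n) = Θ(n^3 log n)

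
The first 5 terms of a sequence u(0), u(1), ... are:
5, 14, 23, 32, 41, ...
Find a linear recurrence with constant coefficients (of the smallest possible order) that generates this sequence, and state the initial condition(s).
Look for the lowest-order linear relation among consecutive terms.
Observation: consecutive differences are constant (= 9).
Check at n=2: 1·14 + 9 = 23. ✓

u(n) = u(n-1) + 9, u(0) = 5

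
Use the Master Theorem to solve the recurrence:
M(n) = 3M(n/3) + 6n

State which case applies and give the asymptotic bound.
Master Theorem template: M(n) = a·M(n/b) + f(n).
Here: a=3, b=3, f(n)=6n
Compute log_b(a) = log_3(3) = 1.
f(n) = 6n = Θ(n). Case 2: M(n) = Θ(n log n).

Case 2: M(n) = Θ(n log n)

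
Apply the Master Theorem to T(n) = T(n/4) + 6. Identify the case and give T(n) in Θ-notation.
Master Theorem template: T(n) = a·T(n/b) + f(n).
Here: a=1, b=4, f(n)=6
Compute log_b(a) = log_4(1) = 0.
f(n) = 6 = Θ(1). Case 2: T(n) = Θ(log n).

Case 2: T(n) = Θ(log n)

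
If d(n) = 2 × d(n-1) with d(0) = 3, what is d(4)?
Computing step by step:
d(0) = 3
d(1) = 2 × 3 = 6
d(2) = 2 × 6 = 12
d(3) = 2 × 12 = 24
d(4) = 2 × 24 = 48

48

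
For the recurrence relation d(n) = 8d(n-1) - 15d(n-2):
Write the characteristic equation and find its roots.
Substitute d(n) = rⁿ and divide through by rⁿ⁻²: r² - 8r + 15 = 0
Factor: (r - 5)(r - 3) = 0, so r = 5, 3.
General solution: d(n) = A·5ⁿ + B·3ⁿ

Characteristic: r² - 8r + 15 = 0, Roots: r = 5, 3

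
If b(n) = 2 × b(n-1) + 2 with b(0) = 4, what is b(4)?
Computing step by step:
b(0) = 4
b(1) = 2 × 4 + 2 = 10
b(2) = 2 × 10 + 2 = 22
b(3) = 2 × 22 + 2 = 46
b(4) = 2 × 46 + 2 = 94

94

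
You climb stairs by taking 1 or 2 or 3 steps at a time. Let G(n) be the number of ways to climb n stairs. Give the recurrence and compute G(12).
Condition on the size of the last step (1 to 3): before it there were n-1, …, n-3 stairs climbed, and these cases are disjoint, so G(n) = G(n-1) + G(n-2) + G(n-3) (order-3 linear recurrence).
Initial conditions by direct count (compositions of i into parts ≤ 3): G(1) = 1; G(2) = 2; G(3) = 4.
Iterating the recurrence: G(4) = 7, G(5) = 13, G(6) = 24, G(7) = 44, G(8) = 81, G(9) = 149, G(10) = 274, G(11) = 504, G(12) = 927.

G(n) = G(n-1) + G(n-2) + G(n-3), G(1) = 1, G(2) = 2, G(3) = 4; G(12) = 927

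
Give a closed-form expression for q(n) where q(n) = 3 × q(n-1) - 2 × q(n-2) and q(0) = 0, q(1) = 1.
Recurrence: q(n) = 3 × q(n-1) - 2 × q(n-2), initial: q(0) = 0, q(1) = 1.
Characteristic equation: r² - 3r + 2 = 0, which factors as (r - 2)(r - 1) = 0, so r = 2, 1. General solution q(n) = A·2ⁿ + B·1ⁿ. From q(0) = 0: A + B = 0. From q(1) = 1: 2A + 1B = 1. Solving gives A = 1, B = -1.

q(n) = 2ⁿ - 1ⁿ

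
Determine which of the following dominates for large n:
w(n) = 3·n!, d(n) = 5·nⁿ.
Comparing growth rates:
Growth-rate hierarchy: log n ≺ any polynomial ≺ any exponential cⁿ (c>1) ≺ n! ≺ nⁿ.
super-exponential nⁿ dominates factorial asymptotically.

d(n) grows faster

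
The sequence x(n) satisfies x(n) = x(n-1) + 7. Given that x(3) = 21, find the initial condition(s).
x(3) = x(0) + 3·7, so x(0) = 21 - 21 = 0.

x(0) = 0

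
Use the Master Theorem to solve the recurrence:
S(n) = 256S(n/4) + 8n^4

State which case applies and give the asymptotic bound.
Master Theorem template: S(n) = a·S(n/b) + f(n).
Here: a=256, b=4, f(n)=8n^4
Compute log_b(a) = log_4(256) = 4.
f(n) = 8n^4 = Θ(n^4). Case 2: S(n) = Θ(n^4 log n).

Case 2: S(n) = Θ(n^4 log n)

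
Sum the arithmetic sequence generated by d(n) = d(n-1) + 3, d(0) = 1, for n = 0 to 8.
Computing the sequence terms: 1, 4, 7, 10, 13, 16, 19, 22, 25
Adding these values together:

117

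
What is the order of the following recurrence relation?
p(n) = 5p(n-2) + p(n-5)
The order is the largest lag k for which p(n-k) appears. Here the deepest term is p(n-5), so the order is 5.

Order 5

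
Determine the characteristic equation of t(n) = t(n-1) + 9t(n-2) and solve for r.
Substitute t(n) = rⁿ and divide through by rⁿ⁻²: r² - r - 9 = 0
Discriminant: 1² + 4·9 = 37, not a perfect square, so by the quadratic formula r = (1 ± √37)/2.
General solution: t(n) = A·r₁ⁿ + B·r₂ⁿ where r₁,r₂ = (1 ± √37)/2

Characteristic: r² - r - 9 = 0, Roots: r = (1 ± √37)/2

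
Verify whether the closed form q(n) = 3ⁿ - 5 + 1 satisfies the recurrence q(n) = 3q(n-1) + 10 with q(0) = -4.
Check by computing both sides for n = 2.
From the recurrence with q(0) = -4:
  q(0) = -4, q(1) = -2, q(2) = 4
  so the recurrence gives q(2) = 4.
From the proposed closed form q(n) = 3ⁿ - 5 + 1:
  q(2) = 5.
The recurrence gives 4 but the closed form gives 5, so the closed form does not satisfy the recurrence.

No, the closed form is incorrect.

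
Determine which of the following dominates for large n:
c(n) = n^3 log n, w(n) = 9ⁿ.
Comparing growth rates:
Growth-rate hierarchy: log n ≺ any polynomial ≺ any exponential cⁿ (c>1) ≺ n! ≺ nⁿ.
exponential base 9 dominates polynomial degree 3 (with log factor) asymptotically.

w(n) grows faster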